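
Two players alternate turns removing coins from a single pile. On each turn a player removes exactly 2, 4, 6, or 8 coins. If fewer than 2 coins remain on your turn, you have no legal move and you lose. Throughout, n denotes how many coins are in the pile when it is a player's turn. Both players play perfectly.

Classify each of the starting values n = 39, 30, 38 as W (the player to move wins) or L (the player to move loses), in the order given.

Label each position W (a win for the player to move) or L (a loss). A position with no legal move is L; any other position is W exactly when some move reaches an L, and L when every move reaches a W.
n=0: no move → L
n=1: no move → L
n=2: can move to 0, which is L ⇒ W
n=3: can move to 1, which is L ⇒ W
n=4: can move to 0, which is L ⇒ W
n=5: can move to 1, which is L ⇒ W
n=6: can move to 0, which is L ⇒ W
n=7: can move to 1, which is L ⇒ W
n=8: can move to 0, which is L ⇒ W
n=9: can move to 1, which is L ⇒ W
n=10: moves to 8(W), 6(W), 4(W), 2(W); every one is W ⇒ L
n=11: moves to 9(W), 7(W), 5(W), 3(W); every one is W ⇒ L
n=12: can move to 10, which is L ⇒ W
n=13: can move to 11, which is L ⇒ W
n=14: can move to 10, which is L ⇒ W
n=15: can move to 11, which is L ⇒ W
n=16: can move to 10, which is L ⇒ W
n=17: can move to 11, which is L ⇒ W
n=18: can move to 10, which is L ⇒ W
n=19: can move to 11, which is L ⇒ W
n=20: moves to 18(W), 16(W), 14(W), 12(W); every one is W ⇒ L
n=21: moves to 19(W), 17(W), 15(W), 13(W); every one is W ⇒ L
n=22: can move to 20, which is L ⇒ W
n=23: can move to 21, which is L ⇒ W
n=24: can move to 20, which is L ⇒ W
n=25: can move to 21, which is L ⇒ W
n=26: can move to 20, which is L ⇒ W
n=27: can move to 21, which is L ⇒ W
n=28: can move to 20, which is L ⇒ W
n=29: can move to 21, which is L ⇒ W
n=30: moves to 28(W), 26(W), 24(W), 22(W); every one is W ⇒ L
n=31: moves to 29(W), 27(W), 25(W), 23(W); every one is W ⇒ L
n=32: can move to 30, which is L ⇒ W
n=33: can move to 31, which is L ⇒ W
n=34: can move to 30, which is L ⇒ W
n=35: can move to 31, which is L ⇒ W
n=36: can move to 30, which is L ⇒ W
n=37: can move to 31, which is L ⇒ W
n=38: can move to 30, which is L ⇒ W
n=39: can move to 31, which is L ⇒ W

39: W, 30: L, 38: W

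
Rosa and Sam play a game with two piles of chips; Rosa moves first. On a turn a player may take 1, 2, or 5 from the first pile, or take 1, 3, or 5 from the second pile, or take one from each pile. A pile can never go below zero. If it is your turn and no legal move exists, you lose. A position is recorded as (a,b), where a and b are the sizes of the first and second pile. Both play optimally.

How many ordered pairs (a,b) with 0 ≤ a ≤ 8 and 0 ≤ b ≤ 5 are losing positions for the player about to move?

14

Use the standard recursion: the mover loses at a terminal position; elsewhere, the mover wins exactly when some move hands the opponent an L position.
Every move lowers a or b (never raises either), so fill the grid row by row in increasing a, and left to right within a row: each cell's successors are then already labelled.
      b=0  b=1  b=2  b=3  b=4  b=5
a=0:    L    W    L    W    L    W
a=1:    W    W    W    W    W    W
a=2:    W    L    W    L    W    L
a=3:    L    W    W    W    W    W
a=4:    W    W    L    W    L    W
a=5:    W    L    W    W    W    W
a=6:    L    W    W    W    W    W
a=7:    W    W    L    W    L    W
a=8:    W    L    W    W    W    W
Cells with no legal move (terminal, hence L): (0,0).
The remaining L cells, each justified by listing all of its moves:
(0,2): only reaches (0,1)(W), which is W → L
(0,4): only reaches (0,3)(W), (0,1)(W), all W → L
(2,1): only reaches (1,1)(W), (0,1)(W), (2,0)(W), (1,0)(W), all W → L
(2,3): only reaches (1,3)(W), (0,3)(W), (2,2)(W), (2,0)(W), (1,2)(W), all W → L
(2,5): only reaches (1,5)(W), (0,5)(W), (2,4)(W), (2,2)(W), (2,0)(W), (1,4)(W), all W → L
(3,0): only reaches (2,0)(W), (1,0)(W), all W → L
(4,2): only reaches (3,2)(W), (2,2)(W), (4,1)(W), (3,1)(W), all W → L
(4,4): only reaches (3,4)(W), (2,4)(W), (4,3)(W), (4,1)(W), (3,3)(W), all W → L
(5,1): only reaches (4,1)(W), (3,1)(W), (0,1)(W), (5,0)(W), (4,0)(W), all W → L
(6,0): only reaches (5,0)(W), (4,0)(W), (1,0)(W), all W → L
(7,2): only reaches (6,2)(W), (5,2)(W), (2,2)(W), (7,1)(W), (6,1)(W), all W → L
(7,4): only reaches (6,4)(W), (5,4)(W), (2,4)(W), (7,3)(W), (7,1)(W), (6,3)(W), all W → L
(8,1): only reaches (7,1)(W), (6,1)(W), (3,1)(W), (8,0)(W), (7,0)(W), all W → L
Every other cell has at least one move into one of the L cells above, so it is W.
L cells per row: a=0: 3, a=1: 0, a=2: 3, a=3: 1, a=4: 2, a=5: 1, a=6: 1, a=7: 2, a=8: 1; total 14.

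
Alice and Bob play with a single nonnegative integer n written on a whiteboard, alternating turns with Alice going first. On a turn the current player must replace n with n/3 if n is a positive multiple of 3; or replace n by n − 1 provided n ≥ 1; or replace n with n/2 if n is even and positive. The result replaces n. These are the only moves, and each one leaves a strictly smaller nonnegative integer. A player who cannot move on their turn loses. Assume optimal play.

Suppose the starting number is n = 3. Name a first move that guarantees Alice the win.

Label each position W (a win for the player to move) or L (a loss). A position with no legal move is L; any other position is W exactly when some move reaches an L, and L when every move reaches a W.
n=0: no move → L
n=1: W (go to 0, an L position)
n=2: L (sole option 1(W) is W)
n=3: W (go to 2, an L position)
From 3, the L positions reachable in one move are: 2.

Move to 2.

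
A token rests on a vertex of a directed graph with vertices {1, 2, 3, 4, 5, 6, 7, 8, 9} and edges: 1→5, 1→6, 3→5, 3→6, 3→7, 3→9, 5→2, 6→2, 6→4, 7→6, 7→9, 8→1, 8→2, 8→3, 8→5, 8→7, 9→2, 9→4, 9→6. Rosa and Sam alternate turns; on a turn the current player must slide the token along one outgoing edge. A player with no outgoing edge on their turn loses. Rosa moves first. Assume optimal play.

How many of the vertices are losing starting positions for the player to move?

Positions with no move are L. A position that does have a move is losing for the player to move precisely when every available move leads to a winning position for the opponent. Fill in the labels:
Every edge goes from a vertex to one that appears earlier in the order 4, 2, 6, 9, 7, 5, 3, 1, 8, so processing vertices in that order labels each vertex after all of its successors.
4: no outgoing edge → L
2: no outgoing edge → L
6: W (go to 2, an L position)
9: W (go to 2, an L position)
7: L (options 9(W), 6(W) are all W)
5: W (go to 2, an L position)
3: W (go to 7, an L position)
1: L (options 5(W), 6(W) are all W)
8: W (go to 1, an L position)
The L vertices are 1, 2, 4, 7; that is 4 in all.

4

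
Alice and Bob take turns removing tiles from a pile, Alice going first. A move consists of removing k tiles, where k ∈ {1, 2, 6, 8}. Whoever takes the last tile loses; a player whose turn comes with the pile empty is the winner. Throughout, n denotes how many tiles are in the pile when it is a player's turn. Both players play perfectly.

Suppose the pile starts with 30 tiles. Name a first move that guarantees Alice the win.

Remove 1, leaving 29.

Compute win/loss labels from the base case upward. A position with no move is W. Any other position is W if it can reach an L in one move, else L.
n=0: no move; the opponent has just taken the last tile and therefore loses → W
n=1: only reaches 0(W), which is W → L
n=2: reaches L-position 1 → W
n=3: reaches L-position 1 → W
n=4: only reaches 3(W), 2(W), all W → L
n=5: reaches L-position 4 → W
n=6: reaches L-position 4 → W
n=7: reaches L-position 1 → W
n=8: only reaches 7(W), 6(W), 2(W), 0(W), all W → L
n=9: reaches L-position 8 → W
n=10: reaches L-position 8 → W
n=11: only reaches 10(W), 9(W), 5(W), 3(W), all W → L
n=12: reaches L-position 11 → W
n=13: reaches L-position 11 → W
n=14: reaches L-position 8 → W
n=15: only reaches 14(W), 13(W), 9(W), 7(W), all W → L
n=16: reaches L-position 15 → W
n=17: reaches L-position 15 → W
n=18: only reaches 17(W), 16(W), 12(W), 10(W), all W → L
n=19: reaches L-position 18 → W
n=20: reaches L-position 18 → W
n=21: reaches L-position 15 → W
n=22: only reaches 21(W), 20(W), 16(W), 14(W), all W → L
n=23: reaches L-position 22 → W
n=24: reaches L-position 22 → W
n=25: only reaches 24(W), 23(W), 19(W), 17(W), all W → L
n=26: reaches L-position 25 → W
n=27: reaches L-position 25 → W
n=28: reaches L-position 22 → W
n=29: only reaches 28(W), 27(W), 23(W), 21(W), all W → L
n=30: reaches L-position 29 → W
From 30, the L positions reachable in one move are: 29, 22. Any move reaching one of these is winning.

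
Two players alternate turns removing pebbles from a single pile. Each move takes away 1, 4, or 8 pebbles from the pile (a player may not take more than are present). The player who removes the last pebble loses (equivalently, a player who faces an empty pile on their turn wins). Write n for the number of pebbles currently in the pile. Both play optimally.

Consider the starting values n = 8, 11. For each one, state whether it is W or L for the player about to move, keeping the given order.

Compute win/loss labels from the base case upward. A position with no move is W. Any other position is W if it can reach an L in one move, else L.
n=0: no move; the opponent has just taken the last pebble and therefore loses → W
n=1: only reaches 0(W), which is W → L
n=2: reaches L-position 1 → W
n=3: only reaches 2(W), which is W → L
n=4: reaches L-position 3 → W
n=5: reaches L-position 1 → W
n=6: only reaches 5(W), 2(W), all W → L
n=7: reaches L-position 6 → W
n=8: only reaches 7(W), 4(W), 0(W), all W → L
n=9: reaches L-position 8 → W
n=10: reaches L-position 6 → W
n=11: reaches L-position 3 → W

8: L, 11: W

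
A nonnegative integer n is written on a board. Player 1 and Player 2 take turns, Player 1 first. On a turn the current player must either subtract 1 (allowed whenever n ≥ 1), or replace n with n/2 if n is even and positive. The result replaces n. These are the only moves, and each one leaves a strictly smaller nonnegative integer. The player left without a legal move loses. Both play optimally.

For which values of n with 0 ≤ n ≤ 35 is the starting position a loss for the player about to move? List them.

Work bottom-up. With no move the player to move loses. Otherwise the position is W if at least one move leads to an L position for the opponent, and L if every move leads to a W.
n=0: no move → L
n=1: W (go to 0, an L position)
n=2: L (sole option 1(W) is W)
n=3: W (go to 2, an L position)
n=4: W (go to 2, an L position)
n=5: L (sole option 4(W) is W)
n=6: W (go to 5, an L position)
n=7: L (sole option 6(W) is W)
n=8: W (go to 7, an L position)
n=9: L (sole option 8(W) is W)
n=10: W (go to 5, an L position)
n=11: L (sole option 10(W) is W)
n=12: W (go to 11, an L position)
n=13: L (sole option 12(W) is W)
n=14: W (go to 7, an L position)
n=15: L (sole option 14(W) is W)
n=16: W (go to 15, an L position)
n=17: L (sole option 16(W) is W)
n=18: W (go to 9, an L position)
n=19: L (sole option 18(W) is W)
n=20: W (go to 19, an L position)
n=21: L (sole option 20(W) is W)
n=22: W (go to 11, an L position)
n=23: L (sole option 22(W) is W)
n=24: W (go to 23, an L position)
n=25: L (sole option 24(W) is W)
n=26: W (go to 13, an L position)
n=27: L (sole option 26(W) is W)
n=28: W (go to 27, an L position)
n=29: L (sole option 28(W) is W)
n=30: W (go to 15, an L position)
n=31: L (sole option 30(W) is W)
n=32: W (go to 31, an L position)
n=33: L (sole option 32(W) is W)
n=34: W (go to 17, an L position)
n=35: L (sole option 34(W) is W)
Reading off the rows marked L gives the requested list; there are 18 such values of n.

0, 2, 5, 7, 9, 11, 13, 15, 17, 19, 21, 23, 25, 27, 29, 31, 33, 35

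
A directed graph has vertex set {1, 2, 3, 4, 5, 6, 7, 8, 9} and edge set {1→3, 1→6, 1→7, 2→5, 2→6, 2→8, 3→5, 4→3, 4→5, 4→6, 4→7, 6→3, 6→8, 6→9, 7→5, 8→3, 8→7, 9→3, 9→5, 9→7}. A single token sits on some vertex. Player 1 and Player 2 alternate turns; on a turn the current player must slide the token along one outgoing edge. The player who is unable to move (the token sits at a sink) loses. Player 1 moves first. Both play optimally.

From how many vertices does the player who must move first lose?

Build the W/L table. Terminal = L. A non-terminal position is W if it has a move to some L; otherwise it is L.
Every edge goes from a vertex to one that appears earlier in the order 5, 3, 7, 9, 8, 6, 4, 1, 2, so processing vertices in that order labels each vertex after all of its successors.
5: no outgoing edge → L
3: W (go to 5, an L position)
7: W (go to 5, an L position)
9: W (go to 5, an L position)
8: L (options 7(W), 3(W) are all W)
6: W (go to 8, an L position)
4: W (go to 5, an L position)
1: L (options 6(W), 7(W), 3(W) are all W)
2: W (go to 8, an L position)
The L vertices are 1, 5, 8; that is 3 in all.

3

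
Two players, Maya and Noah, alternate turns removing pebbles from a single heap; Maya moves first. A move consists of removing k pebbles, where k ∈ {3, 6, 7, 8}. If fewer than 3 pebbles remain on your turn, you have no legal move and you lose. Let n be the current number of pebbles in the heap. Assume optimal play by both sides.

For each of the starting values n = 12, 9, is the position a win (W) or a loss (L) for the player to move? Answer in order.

Label each position W (a win for the player to move) or L (a loss). A position with no legal move is L; any other position is W exactly when some move reaches an L, and L when every move reaches a W.
n=0: no move → L
n=1: no move → L
n=2: no move → L
n=3: W (go to 0, an L position)
n=4: W (go to 1, an L position)
n=5: W (go to 2, an L position)
n=6: W (go to 0, an L position)
n=7: W (go to 1, an L position)
n=8: W (go to 2, an L position)
n=9: W (go to 2, an L position)
n=10: W (go to 2, an L position)
n=11: L (options 8(W), 5(W), 4(W), 3(W) are all W)
n=12: L (options 9(W), 6(W), 5(W), 4(W) are all W)

12: L, 9: W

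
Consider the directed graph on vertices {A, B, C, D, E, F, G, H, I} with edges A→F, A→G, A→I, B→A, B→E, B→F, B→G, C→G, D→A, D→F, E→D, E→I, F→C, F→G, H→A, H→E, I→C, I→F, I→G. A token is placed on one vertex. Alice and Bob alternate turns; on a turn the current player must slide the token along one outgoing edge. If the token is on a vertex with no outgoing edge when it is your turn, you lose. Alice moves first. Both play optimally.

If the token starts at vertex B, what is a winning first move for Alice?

Positions with no move are L. A position that does have a move is losing for the player to move precisely when every available move leads to a winning position for the opponent. Fill in the labels:
Every edge goes from a vertex to one that appears earlier in the order G, C, F, I, A, D, E, H, B, so processing vertices in that order labels each vertex after all of its successors.
G: no outgoing edge → L
C: W (go to G, an L position)
F: W (go to G, an L position)
I: W (go to G, an L position)
A: W (go to G, an L position)
D: L (options A(W), F(W) are all W)
E: W (go to D, an L position)
H: L (options E(W), A(W) are all W)
B: W (go to G, an L position)
From B, the L positions reachable in one move are: G.

Move to G.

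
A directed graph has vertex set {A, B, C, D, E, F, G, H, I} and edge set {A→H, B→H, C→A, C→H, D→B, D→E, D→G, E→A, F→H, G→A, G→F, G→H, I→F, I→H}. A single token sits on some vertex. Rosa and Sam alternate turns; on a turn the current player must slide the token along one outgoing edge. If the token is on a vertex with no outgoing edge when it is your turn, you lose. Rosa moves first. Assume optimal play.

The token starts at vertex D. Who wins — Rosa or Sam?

Build the W/L table. Terminal = L. A non-terminal position is W if it has a move to some L; otherwise it is L.
Every edge goes from a vertex to one that appears earlier in the order H, A, F, E, G, B, C, I, D, so processing vertices in that order labels each vertex after all of its successors.
H: no outgoing edge → L
A: can move to H, which is L ⇒ W
F: can move to H, which is L ⇒ W
E: the only move is to A(W), a W ⇒ L
G: can move to H, which is L ⇒ W
B: can move to H, which is L ⇒ W
C: can move to H, which is L ⇒ W
I: can move to H, which is L ⇒ W
D: can move to E, which is L ⇒ W
From D Rosa can move to E, reaching an L position.

Rosa wins.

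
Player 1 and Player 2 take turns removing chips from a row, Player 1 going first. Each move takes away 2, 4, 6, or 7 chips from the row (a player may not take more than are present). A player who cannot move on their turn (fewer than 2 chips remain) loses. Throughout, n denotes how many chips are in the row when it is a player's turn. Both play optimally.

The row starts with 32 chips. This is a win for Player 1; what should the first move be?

Remove 4, leaving 28.

Classify positions by backward induction: terminal positions (no move available) are L. From any other position, the mover wins iff some move reaches an L.
n=0: no move → L
n=1: no move → L
n=2: can move to 0, which is L ⇒ W
n=3: can move to 1, which is L ⇒ W
n=4: can move to 0, which is L ⇒ W
n=5: can move to 1, which is L ⇒ W
n=6: can move to 0, which is L ⇒ W
n=7: can move to 1, which is L ⇒ W
n=8: can move to 1, which is L ⇒ W
n=9: moves to 7(W), 5(W), 3(W), 2(W); every one is W ⇒ L
n=10: moves to 8(W), 6(W), 4(W), 3(W); every one is W ⇒ L
n=11: can move to 9, which is L ⇒ W
n=12: can move to 10, which is L ⇒ W
n=13: can move to 9, which is L ⇒ W
n=14: can move to 10, which is L ⇒ W
n=15: can move to 9, which is L ⇒ W
n=16: can move to 10, which is L ⇒ W
n=17: can move to 10, which is L ⇒ W
n=18: moves to 16(W), 14(W), 12(W), 11(W); every one is W ⇒ L
n=19: moves to 17(W), 15(W), 13(W), 12(W); every one is W ⇒ L
n=20: can move to 18, which is L ⇒ W
n=21: can move to 19, which is L ⇒ W
n=22: can move to 18, which is L ⇒ W
n=23: can move to 19, which is L ⇒ W
n=24: can move to 18, which is L ⇒ W
n=25: can move to 19, which is L ⇒ W
n=26: can move to 19, which is L ⇒ W
n=27: moves to 25(W), 23(W), 21(W), 20(W); every one is W ⇒ L
n=28: moves to 26(W), 24(W), 22(W), 21(W); every one is W ⇒ L
n=29: can move to 27, which is L ⇒ W
n=30: can move to 28, which is L ⇒ W
n=31: can move to 27, which is L ⇒ W
n=32: can move to 28, which is L ⇒ W
From 32, the L positions reachable in one move are: 28.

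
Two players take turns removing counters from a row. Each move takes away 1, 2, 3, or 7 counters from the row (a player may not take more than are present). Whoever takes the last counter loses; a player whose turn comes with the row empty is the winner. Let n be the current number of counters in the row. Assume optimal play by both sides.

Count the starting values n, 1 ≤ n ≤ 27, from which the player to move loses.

Use the standard recursion: the mover wins at a terminal position; elsewhere, the mover wins exactly when some move hands the opponent an L position.
n=0: no move; the opponent has just taken the last counter and therefore loses → W
n=1: L (sole option 0(W) is W)
n=2: W (go to 1, an L position)
n=3: W (go to 1, an L position)
n=4: W (go to 1, an L position)
n=5: L (options 4(W), 3(W), 2(W) are all W)
n=6: W (go to 5, an L position)
n=7: W (go to 5, an L position)
n=8: W (go to 5, an L position)
n=9: L (options 8(W), 7(W), 6(W), 2(W) are all W)
n=10: W (go to 9, an L position)
n=11: W (go to 9, an L position)
n=12: W (go to 9, an L position)
n=13: L (options 12(W), 11(W), 10(W), 6(W) are all W)
n=14: W (go to 13, an L position)
n=15: W (go to 13, an L position)
n=16: W (go to 13, an L position)
n=17: L (options 16(W), 15(W), 14(W), 10(W) are all W)
n=18: W (go to 17, an L position)
n=19: W (go to 17, an L position)
n=20: W (go to 17, an L position)
n=21: L (options 20(W), 19(W), 18(W), 14(W) are all W)
n=22: W (go to 21, an L position)
n=23: W (go to 21, an L position)
n=24: W (go to 21, an L position)
n=25: L (options 24(W), 23(W), 22(W), 18(W) are all W)
n=26: W (go to 25, an L position)
n=27: W (go to 25, an L position)
L entries with 1 ≤ n ≤ 27 (the range starts at n=1): n = 1, 5, 9, 13, 17, 21, 25; that makes 7.

7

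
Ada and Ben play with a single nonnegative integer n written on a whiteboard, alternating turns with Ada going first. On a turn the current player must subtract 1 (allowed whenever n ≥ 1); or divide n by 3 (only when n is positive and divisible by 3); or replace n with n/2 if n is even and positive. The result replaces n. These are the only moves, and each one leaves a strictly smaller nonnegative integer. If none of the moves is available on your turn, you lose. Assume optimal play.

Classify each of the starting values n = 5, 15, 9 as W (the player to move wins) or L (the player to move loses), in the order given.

5: L, 15: W, 9: L

Work bottom-up. With no move the player to move loses. Otherwise the position is W if at least one move leads to an L position for the opponent, and L if every move leads to a W.
n=0: no move → L
n=1: W (go to 0, an L position)
n=2: L (sole option 1(W) is W)
n=3: W (go to 2, an L position)
n=4: W (go to 2, an L position)
n=5: L (sole option 4(W) is W)
n=6: W (go to 2, an L position)
n=7: L (sole option 6(W) is W)
n=8: W (go to 7, an L position)
n=9: L (options 3(W), 8(W) are all W)
n=10: W (go to 5, an L position)
n=11: L (sole option 10(W) is W)
n=12: W (go to 11, an L position)
n=13: L (sole option 12(W) is W)
n=14: W (go to 7, an L position)
n=15: W (go to 5, an L position)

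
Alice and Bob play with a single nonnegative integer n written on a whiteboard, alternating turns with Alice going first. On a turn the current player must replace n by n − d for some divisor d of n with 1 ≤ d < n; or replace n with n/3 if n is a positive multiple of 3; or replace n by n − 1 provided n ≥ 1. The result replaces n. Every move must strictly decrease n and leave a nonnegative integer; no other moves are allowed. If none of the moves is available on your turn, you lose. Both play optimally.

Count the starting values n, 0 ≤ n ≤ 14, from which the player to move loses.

7

Build the W/L table. Terminal = L. A non-terminal position is W if it has a move to some L; otherwise it is L.
n=0: no move → L
n=1: →0(L), so W
n=2: →1(W) only, which is W, so L
n=3: →2(L), so W
n=4: →2(L), so W
n=5: →4(W) only, which is W, so L
n=6: →2(L), so W
n=7: →6(W) only, which is W, so L
n=8: →7(L), so W
n=9: →3(W), 6(W), 8(W) — all W, so L
n=10: →5(L), so W
n=11: →10(W) only, which is W, so L
n=12: →9(L), so W
n=13: →12(W) only, which is W, so L
n=14: →7(L), so W
L entries with 0 ≤ n ≤ 14: n = 0, 2, 5, 7, 9, 11, 13; that makes 7.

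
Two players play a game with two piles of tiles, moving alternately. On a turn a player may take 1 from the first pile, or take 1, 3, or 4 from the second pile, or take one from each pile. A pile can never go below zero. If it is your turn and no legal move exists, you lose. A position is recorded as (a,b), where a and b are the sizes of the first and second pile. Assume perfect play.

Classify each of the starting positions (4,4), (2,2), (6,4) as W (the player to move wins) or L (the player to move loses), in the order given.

Label each position W (a win for the player to move) or L (a loss). A position with no legal move is L; any other position is W exactly when some move reaches an L, and L when every move reaches a W.
No move ever increases a pile, so every position that can arise here has a ≤ 6 and b ≤ 4; it is enough to label the cells with 0 ≤ a ≤ 6 and 0 ≤ b ≤ 4.
Every move lowers a or b (never raises either), so fill the grid row by row in increasing a, and left to right within a row: each cell's successors are then already labelled.
      b=0  b=1  b=2  b=3  b=4
a=0:    L    W    L    W    W
a=1:    W    W    W    W    L
a=2:    L    W    L    W    W
a=3:    W    W    W    W    L
a=4:    L    W    L    W    W
a=5:    W    W    W    W    L
a=6:    L    W    L    W    W
Cells with no legal move (terminal, hence L): (0,0).
The remaining L cells, each justified by listing all of its moves:
(0,2): only reaches (0,1)(W), which is W → L
(1,4): only reaches (0,4)(W), (1,3)(W), (1,1)(W), (1,0)(W), (0,3)(W), all W → L
(2,0): only reaches (1,0)(W), which is W → L
(2,2): only reaches (1,2)(W), (2,1)(W), (1,1)(W), all W → L
(3,4): only reaches (2,4)(W), (3,3)(W), (3,1)(W), (3,0)(W), (2,3)(W), all W → L
(4,0): only reaches (3,0)(W), which is W → L
(4,2): only reaches (3,2)(W), (4,1)(W), (3,1)(W), all W → L
(5,4): only reaches (4,4)(W), (5,3)(W), (5,1)(W), (5,0)(W), (4,3)(W), all W → L
(6,0): only reaches (5,0)(W), which is W → L
(6,2): only reaches (5,2)(W), (6,1)(W), (5,1)(W), all W → L
Every other cell has at least one move into one of the L cells above, so it is W.
(4,4): the move to (3,4) reaches an L cell, so W
(2,2): one of the L cells justified above, so L
(6,4): the move to (5,4) reaches an L cell, so W

(4,4): W, (2,2): L, (6,4): W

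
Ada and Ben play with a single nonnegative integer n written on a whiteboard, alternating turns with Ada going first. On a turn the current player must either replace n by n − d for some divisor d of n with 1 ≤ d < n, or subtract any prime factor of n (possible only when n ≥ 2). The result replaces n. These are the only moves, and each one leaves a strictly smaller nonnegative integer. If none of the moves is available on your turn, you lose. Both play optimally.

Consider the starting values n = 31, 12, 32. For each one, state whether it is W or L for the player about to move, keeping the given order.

31: W, 12: W, 32: L

Compute win/loss labels from the base case upward. A position with no move is L. Any other position is W if it can reach an L in one move, else L.
n=0: no move → L
n=1: no move → L
n=2: W (go to 0, an L position)
n=3: W (go to 0, an L position)
n=4: L (options 2(W), 3(W) are all W)
n=5: W (go to 0, an L position)
n=6: W (go to 4, an L position)
n=7: W (go to 0, an L position)
n=8: W (go to 4, an L position)
n=9: L (options 6(W), 8(W) are all W)
n=10: W (go to 9, an L position)
n=11: W (go to 0, an L position)
n=12: W (go to 9, an L position)
n=13: W (go to 0, an L position)
n=14: L (options 7(W), 12(W), 13(W) are all W)
n=15: W (go to 14, an L position)
n=16: W (go to 14, an L position)
n=17: W (go to 0, an L position)
n=18: W (go to 9, an L position)
n=19: W (go to 0, an L position)
n=20: L (options 10(W), 15(W), 16(W), 18(W), 19(W) are all W)
n=21: W (go to 14, an L position)
n=22: W (go to 20, an L position)
n=23: W (go to 0, an L position)
n=24: W (go to 20, an L position)
n=25: W (go to 20, an L position)
n=26: L (options 13(W), 24(W), 25(W) are all W)
n=27: W (go to 26, an L position)
n=28: W (go to 14, an L position)
n=29: W (go to 0, an L position)
n=30: W (go to 20, an L position)
n=31: W (go to 0, an L position)
n=32: L (options 16(W), 24(W), 28(W), 30(W), 31(W) are all W)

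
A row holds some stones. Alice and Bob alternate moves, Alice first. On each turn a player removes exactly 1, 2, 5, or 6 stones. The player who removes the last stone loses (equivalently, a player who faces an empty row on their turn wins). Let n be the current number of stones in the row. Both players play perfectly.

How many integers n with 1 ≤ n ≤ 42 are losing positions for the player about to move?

Build the W/L table. Terminal = W. A non-terminal position is W if it has a move to some L; otherwise it is L.
n=0: no move; the opponent has just taken the last stone and therefore loses → W
n=1: L (sole option 0(W) is W)
n=2: W (go to 1, an L position)
n=3: W (go to 1, an L position)
n=4: L (options 3(W), 2(W) are all W)
n=5: W (go to 4, an L position)
n=6: W (go to 4, an L position)
n=7: W (go to 1, an L position)
n=8: L (options 7(W), 6(W), 3(W), 2(W) are all W)
n=9: W (go to 8, an L position)
n=10: W (go to 8, an L position)
n=11: L (options 10(W), 9(W), 6(W), 5(W) are all W)
n=12: W (go to 11, an L position)
n=13: W (go to 11, an L position)
n=14: W (go to 8, an L position)
n=15: L (options 14(W), 13(W), 10(W), 9(W) are all W)
n=16: W (go to 15, an L position)
n=17: W (go to 15, an L position)
n=18: L (options 17(W), 16(W), 13(W), 12(W) are all W)
n=19: W (go to 18, an L position)
n=20: W (go to 18, an L position)
n=21: W (go to 15, an L position)
n=22: L (options 21(W), 20(W), 17(W), 16(W) are all W)
n=23: W (go to 22, an L position)
n=24: W (go to 22, an L position)
n=25: L (options 24(W), 23(W), 20(W), 19(W) are all W)
n=26: W (go to 25, an L position)
n=27: W (go to 25, an L position)
n=28: W (go to 22, an L position)
n=29: L (options 28(W), 27(W), 24(W), 23(W) are all W)
n=30: W (go to 29, an L position)
n=31: W (go to 29, an L position)
n=32: L (options 31(W), 30(W), 27(W), 26(W) are all W)
n=33: W (go to 32, an L position)
n=34: W (go to 32, an L position)
n=35: W (go to 29, an L position)
n=36: L (options 35(W), 34(W), 31(W), 30(W) are all W)
n=37: W (go to 36, an L position)
n=38: W (go to 36, an L position)
n=39: L (options 38(W), 37(W), 34(W), 33(W) are all W)
n=40: W (go to 39, an L position)
n=41: W (go to 39, an L position)
n=42: W (go to 36, an L position)
L entries with 1 ≤ n ≤ 42 (the range starts at n=1): n = 1, 4, 8, 11, 15, 18, 22, 25, 29, 32, 36, 39; that makes 12.

12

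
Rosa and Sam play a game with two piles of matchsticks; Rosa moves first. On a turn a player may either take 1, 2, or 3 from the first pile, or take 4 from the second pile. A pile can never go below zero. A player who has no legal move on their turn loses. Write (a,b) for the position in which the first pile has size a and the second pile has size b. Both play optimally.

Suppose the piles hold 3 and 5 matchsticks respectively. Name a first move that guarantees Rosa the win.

Compute win/loss labels from the base case upward. A position with no move is L. Any other position is W if it can reach an L in one move, else L.
No move ever increases a pile, so every position that can arise here has a ≤ 3 and b ≤ 5; it is enough to label the cells with 0 ≤ a ≤ 3 and 0 ≤ b ≤ 5.
Every move lowers a or b (never raises either), so fill the grid row by row in increasing a, and left to right within a row: each cell's successors are then already labelled.
      b=0  b=1  b=2  b=3  b=4  b=5
a=0:    L    L    L    L    W    W
a=1:    W    W    W    W    L    L
a=2:    W    W    W    W    W    W
a=3:    W    W    W    W    W    W
Cells with no legal move (terminal, hence L): (0,0), (0,1), (0,2), (0,3).
The remaining L cells, each justified by listing all of its moves:
(1,4): only reaches (0,4)(W), (1,0)(W), all W → L
(1,5): only reaches (0,5)(W), (1,1)(W), all W → L
Every other cell has at least one move into one of the L cells above, so it is W.
From (3,5), the L positions reachable in one move are: (1,5).

Move to (1,5).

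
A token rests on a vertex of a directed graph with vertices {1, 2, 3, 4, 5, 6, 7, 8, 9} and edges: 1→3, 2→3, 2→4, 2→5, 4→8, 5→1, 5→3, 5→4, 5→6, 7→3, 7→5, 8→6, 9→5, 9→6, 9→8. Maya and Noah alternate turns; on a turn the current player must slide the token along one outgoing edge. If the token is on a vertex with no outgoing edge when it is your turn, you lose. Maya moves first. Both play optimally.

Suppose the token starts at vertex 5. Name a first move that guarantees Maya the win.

Move to 4.

Work bottom-up. With no move the player to move loses. Otherwise the position is W if at least one move leads to an L position for the opponent, and L if every move leads to a W.
Every edge goes from a vertex to one that appears earlier in the order 6, 3, 8, 4, 1, 5, 7, 2, 9, so processing vertices in that order labels each vertex after all of its successors.
6: no outgoing edge → L
3: no outgoing edge → L
8: W (go to 6, an L position)
4: L (sole option 8(W) is W)
1: W (go to 3, an L position)
5: W (go to 4, an L position)
7: W (go to 3, an L position)
2: W (go to 4, an L position)
9: W (go to 6, an L position)
From 5, the L positions reachable in one move are: 4, 3, 6. Any move reaching one of these is winning.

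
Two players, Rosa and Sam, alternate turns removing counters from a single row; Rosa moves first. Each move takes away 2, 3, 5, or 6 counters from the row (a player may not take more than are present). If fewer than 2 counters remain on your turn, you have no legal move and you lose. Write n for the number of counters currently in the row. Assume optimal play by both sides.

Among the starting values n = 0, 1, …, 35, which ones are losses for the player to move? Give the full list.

0, 1, 8, 9, 16, 17, 24, 25, 32, 33

Build the W/L table. Terminal = L. A non-terminal position is W if it has a move to some L; otherwise it is L.
n=0: no move → L
n=1: no move → L
n=2: →0(L), so W
n=3: →1(L), so W
n=4: →1(L), so W
n=5: →0(L), so W
n=6: →1(L), so W
n=7: →1(L), so W
n=8: →6(W), 5(W), 3(W), 2(W) — all W, so L
n=9: →7(W), 6(W), 4(W), 3(W) — all W, so L
n=10: →8(L), so W
n=11: →9(L), so W
n=12: →9(L), so W
n=13: →8(L), so W
n=14: →9(L), so W
n=15: →9(L), so W
n=16: →14(W), 13(W), 11(W), 10(W) — all W, so L
n=17: →15(W), 14(W), 12(W), 11(W) — all W, so L
n=18: →16(L), so W
n=19: →17(L), so W
n=20: →17(L), so W
n=21: →16(L), so W
n=22: →17(L), so W
n=23: →17(L), so W
n=24: →22(W), 21(W), 19(W), 18(W) — all W, so L
n=25: →23(W), 22(W), 20(W), 19(W) — all W, so L
n=26: →24(L), so W
n=27: →25(L), so W
n=28: →25(L), so W
n=29: →24(L), so W
n=30: →25(L), so W
n=31: →25(L), so W
n=32: →30(W), 29(W), 27(W), 26(W) — all W, so L
n=33: →31(W), 30(W), 28(W), 27(W) — all W, so L
n=34: →32(L), so W
n=35: →33(L), so W
The losing starting values of n are exactly the entries labelled L in this table (10 of them).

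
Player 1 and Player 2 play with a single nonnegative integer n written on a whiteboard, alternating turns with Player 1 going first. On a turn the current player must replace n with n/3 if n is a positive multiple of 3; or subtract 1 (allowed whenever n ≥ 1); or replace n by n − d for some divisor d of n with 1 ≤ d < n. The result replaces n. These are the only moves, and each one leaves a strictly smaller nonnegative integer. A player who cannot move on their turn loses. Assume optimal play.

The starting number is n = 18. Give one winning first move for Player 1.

Move to 9.

Positions with no move are L. A position that does have a move is losing for the player to move precisely when every available move leads to a winning position for the opponent. Fill in the labels:
n=0: no move → L
n=1: reaches L-position 0 → W
n=2: only reaches 1(W), which is W → L
n=3: reaches L-position 2 → W
n=4: reaches L-position 2 → W
n=5: only reaches 4(W), which is W → L
n=6: reaches L-position 2 → W
n=7: only reaches 6(W), which is W → L
n=8: reaches L-position 7 → W
n=9: only reaches 3(W), 6(W), 8(W), all W → L
n=10: reaches L-position 5 → W
n=11: only reaches 10(W), which is W → L
n=12: reaches L-position 9 → W
n=13: only reaches 12(W), which is W → L
n=14: reaches L-position 7 → W
n=15: reaches L-position 5 → W
n=16: only reaches 8(W), 12(W), 14(W), 15(W), all W → L
n=17: reaches L-position 16 → W
n=18: reaches L-position 9 → W
From 18, the L positions reachable in one move are: 9, 16. Any move reaching one of these is winning.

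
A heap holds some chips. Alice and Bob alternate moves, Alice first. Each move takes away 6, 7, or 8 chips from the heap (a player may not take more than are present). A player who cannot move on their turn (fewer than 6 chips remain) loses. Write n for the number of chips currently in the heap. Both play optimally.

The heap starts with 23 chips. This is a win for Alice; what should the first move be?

Remove 6, leaving 17.

Build the W/L table. Terminal = L. A non-terminal position is W if it has a move to some L; otherwise it is L.
n=0: no move → L
n=1: no move → L
n=2: no move → L
n=3: no move → L
n=4: no move → L
n=5: no move → L
n=6: can move to 0, which is L ⇒ W
n=7: can move to 1, which is L ⇒ W
n=8: can move to 2, which is L ⇒ W
n=9: can move to 3, which is L ⇒ W
n=10: can move to 4, which is L ⇒ W
n=11: can move to 5, which is L ⇒ W
n=12: can move to 5, which is L ⇒ W
n=13: can move to 5, which is L ⇒ W
n=14: moves to 8(W), 7(W), 6(W); every one is W ⇒ L
n=15: moves to 9(W), 8(W), 7(W); every one is W ⇒ L
n=16: moves to 10(W), 9(W), 8(W); every one is W ⇒ L
n=17: moves to 11(W), 10(W), 9(W); every one is W ⇒ L
n=18: moves to 12(W), 11(W), 10(W); every one is W ⇒ L
n=19: moves to 13(W), 12(W), 11(W); every one is W ⇒ L
n=20: can move to 14, which is L ⇒ W
n=21: can move to 15, which is L ⇒ W
n=22: can move to 16, which is L ⇒ W
n=23: can move to 17, which is L ⇒ W
From 23, the L positions reachable in one move are: 17, 16, 15. Any move reaching one of these is winning.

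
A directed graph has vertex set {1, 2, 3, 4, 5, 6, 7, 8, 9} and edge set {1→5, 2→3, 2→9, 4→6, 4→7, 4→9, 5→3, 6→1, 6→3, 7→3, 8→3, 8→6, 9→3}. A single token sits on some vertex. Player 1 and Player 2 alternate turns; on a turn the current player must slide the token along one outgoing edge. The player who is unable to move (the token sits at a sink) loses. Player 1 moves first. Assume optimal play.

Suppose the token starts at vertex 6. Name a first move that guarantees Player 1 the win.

Move to 1.

Build the W/L table. Terminal = L. A non-terminal position is W if it has a move to some L; otherwise it is L.
Every edge goes from a vertex to one that appears earlier in the order 3, 7, 5, 1, 6, 9, 8, 4, 2, so processing vertices in that order labels each vertex after all of its successors.
3: no outgoing edge → L
7: W (go to 3, an L position)
5: W (go to 3, an L position)
1: L (sole option 5(W) is W)
6: W (go to 1, an L position)
9: W (go to 3, an L position)
8: W (go to 3, an L position)
4: L (options 9(W), 6(W), 7(W) are all W)
2: W (go to 3, an L position)
From 6, the L positions reachable in one move are: 1, 3. Any move reaching one of these is winning.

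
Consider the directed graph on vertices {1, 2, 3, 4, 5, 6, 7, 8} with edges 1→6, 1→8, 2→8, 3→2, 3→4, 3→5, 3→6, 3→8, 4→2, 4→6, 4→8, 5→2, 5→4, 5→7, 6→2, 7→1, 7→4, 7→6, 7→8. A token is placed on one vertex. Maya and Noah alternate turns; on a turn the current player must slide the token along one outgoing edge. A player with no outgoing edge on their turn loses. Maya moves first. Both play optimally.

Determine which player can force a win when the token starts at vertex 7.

Maya wins.

Compute win/loss labels from the base case upward. A position with no move is L. Any other position is W if it can reach an L in one move, else L.
Every edge goes from a vertex to one that appears earlier in the order 8, 2, 6, 4, 1, 7, 5, 3, so processing vertices in that order labels each vertex after all of its successors.
8: no outgoing edge → L
2: reaches L-position 8 → W
6: only reaches 2(W), which is W → L
4: reaches L-position 6 → W
1: reaches L-position 6 → W
7: reaches L-position 6 → W
5: only reaches 7(W), 4(W), 2(W), all W → L
3: reaches L-position 5 → W
The starting position 7 is W: Maya should move to 6, handing over an L position.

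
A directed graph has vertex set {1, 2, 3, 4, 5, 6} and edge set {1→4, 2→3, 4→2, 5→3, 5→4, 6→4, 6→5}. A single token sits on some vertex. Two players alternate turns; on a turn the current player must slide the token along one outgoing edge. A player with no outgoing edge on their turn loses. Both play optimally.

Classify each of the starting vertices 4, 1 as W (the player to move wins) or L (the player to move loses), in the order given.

4: L, 1: W

Classify positions by backward induction: terminal positions (no move available) are L. From any other position, the mover wins iff some move reaches an L.
Every edge goes from a vertex to one that appears earlier in the order 3, 2, 4, 5, 1, 6, so processing vertices in that order labels each vertex after all of its successors.
3: no outgoing edge → L
2: W (go to 3, an L position)
4: L (sole option 2(W) is W)
5: W (go to 4, an L position)
1: W (go to 4, an L position)
6: W (go to 4, an L position)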